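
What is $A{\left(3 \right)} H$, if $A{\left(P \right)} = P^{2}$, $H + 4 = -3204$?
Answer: $-28872$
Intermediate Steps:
$H = -3208$ ($H = -4 - 3204 = -3208$)
$A{\left(3 \right)} H = 3^{2} \left(-3208\right) = 9 \left(-3208\right) = -28872$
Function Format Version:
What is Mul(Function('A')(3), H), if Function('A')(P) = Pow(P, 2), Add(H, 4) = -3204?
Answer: -28872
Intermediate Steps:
H = -3208 (H = Add(-4, -3204) = -3208)
Mul(Function('A')(3), H) = Mul(Pow(3, 2), -3208) = Mul(9, -3208) = -28872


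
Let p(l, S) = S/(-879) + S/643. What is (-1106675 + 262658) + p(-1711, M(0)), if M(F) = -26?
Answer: -477035882485/565197 ≈ -8.4402e+5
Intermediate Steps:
p(l, S) = 236*S/565197 (p(l, S) = S*(-1/879) + S*(1/643) = -S/879 + S/643 = 236*S/565197)
(-1106675 + 262658) + p(-1711, M(0)) = (-1106675 + 262658) + (236/565197)*(-26) = -844017 - 6136/565197 = -477035882485/565197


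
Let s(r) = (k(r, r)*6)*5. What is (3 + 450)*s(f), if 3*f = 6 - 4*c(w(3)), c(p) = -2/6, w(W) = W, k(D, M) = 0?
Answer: 0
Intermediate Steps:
c(p) = -⅓ (c(p) = -2*⅙ = -⅓)
f = 22/9 (f = (6 - 4*(-⅓))/3 = (6 + 4/3)/3 = (⅓)*(22/3) = 22/9 ≈ 2.4444)
s(r) = 0 (s(r) = (0*6)*5 = 0*5 = 0)
(3 + 450)*s(f) = (3 + 450)*0 = 453*0 = 0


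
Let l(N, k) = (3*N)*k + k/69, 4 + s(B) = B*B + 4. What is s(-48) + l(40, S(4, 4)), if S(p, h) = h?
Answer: 192100/69 ≈ 2784.1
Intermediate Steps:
s(B) = B² (s(B) = -4 + (B*B + 4) = -4 + (B² + 4) = -4 + (4 + B²) = B²)
l(N, k) = k/69 + 3*N*k (l(N, k) = 3*N*k + k*(1/69) = 3*N*k + k/69 = k/69 + 3*N*k)
s(-48) + l(40, S(4, 4)) = (-48)² + (1/69)*4*(1 + 207*40) = 2304 + (1/69)*4*(1 + 8280) = 2304 + (1/69)*4*8281 = 2304 + 33124/69 = 192100/69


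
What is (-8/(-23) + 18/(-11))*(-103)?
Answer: 33578/253 ≈ 132.72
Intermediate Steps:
(-8/(-23) + 18/(-11))*(-103) = (-8*(-1/23) + 18*(-1/11))*(-103) = (8/23 - 18/11)*(-103) = -326/253*(-103) = 33578/253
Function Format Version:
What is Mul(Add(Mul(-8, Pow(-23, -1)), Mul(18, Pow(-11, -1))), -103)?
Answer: Rational(33578, 253) ≈ 132.72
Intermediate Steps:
Mul(Add(Mul(-8, Pow(-23, -1)), Mul(18, Pow(-11, -1))), -103) = Mul(Add(Mul(-8, Rational(-1, 23)), Mul(18, Rational(-1, 11))), -103) = Mul(Add(Rational(8, 23), Rational(-18, 11)), -103) = Mul(Rational(-326, 253), -103) = Rational(33578, 253)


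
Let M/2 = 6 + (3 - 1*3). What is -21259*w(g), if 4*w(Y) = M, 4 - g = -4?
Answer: -63777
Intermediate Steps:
g = 8 (g = 4 - 1*(-4) = 4 + 4 = 8)
M = 12 (M = 2*(6 + (3 - 1*3)) = 2*(6 + (3 - 3)) = 2*(6 + 0) = 2*6 = 12)
w(Y) = 3 (w(Y) = (1/4)*12 = 3)
-21259*w(g) = -21259*3 = -63777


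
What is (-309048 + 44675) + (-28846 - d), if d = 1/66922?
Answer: -19622801919/66922 ≈ -2.9322e+5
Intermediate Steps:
d = 1/66922 ≈ 1.4943e-5
(-309048 + 44675) + (-28846 - d) = (-309048 + 44675) + (-28846 - 1*1/66922) = -264373 + (-28846 - 1/66922) = -264373 - 1930432013/66922 = -19622801919/66922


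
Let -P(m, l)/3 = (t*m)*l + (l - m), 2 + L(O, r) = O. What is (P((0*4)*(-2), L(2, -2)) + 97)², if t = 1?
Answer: 9409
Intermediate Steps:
L(O, r) = -2 + O
P(m, l) = -3*l + 3*m - 3*l*m (P(m, l) = -3*((1*m)*l + (l - m)) = -3*(m*l + (l - m)) = -3*(l*m + (l - m)) = -3*(l - m + l*m) = -3*l + 3*m - 3*l*m)
(P((0*4)*(-2), L(2, -2)) + 97)² = ((-3*(-2 + 2) + 3*((0*4)*(-2)) - 3*(-2 + 2)*(0*4)*(-2)) + 97)² = ((-3*0 + 3*(0*(-2)) - 3*0*0*(-2)) + 97)² = ((0 + 3*0 - 3*0*0) + 97)² = ((0 + 0 + 0) + 97)² = (0 + 97)² = 97² = 9409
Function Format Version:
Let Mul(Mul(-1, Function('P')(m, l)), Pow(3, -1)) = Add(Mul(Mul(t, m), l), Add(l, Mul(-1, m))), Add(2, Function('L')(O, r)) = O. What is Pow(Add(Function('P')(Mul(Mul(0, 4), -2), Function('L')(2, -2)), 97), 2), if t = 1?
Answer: 9409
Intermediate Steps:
Function('L')(O, r) = Add(-2, O)
Function('P')(m, l) = Add(Mul(-3, l), Mul(3, m), Mul(-3, l, m)) (Function('P')(m, l) = Mul(-3, Add(Mul(Mul(1, m), l), Add(l, Mul(-1, m)))) = Mul(-3, Add(Mul(m, l), Add(l, Mul(-1, m)))) = Mul(-3, Add(Mul(l, m), Add(l, Mul(-1, m)))) = Mul(-3, Add(l, Mul(-1, m), Mul(l, m))) = Add(Mul(-3, l), Mul(3, m), Mul(-3, l, m)))
Pow(Add(Function('P')(Mul(Mul(0, 4), -2), Function('L')(2, -2)), 97), 2) = Pow(Add(Add(Mul(-3, Add(-2, 2)), Mul(3, Mul(Mul(0, 4), -2)), Mul(-3, Add(-2, 2), Mul(Mul(0, 4), -2))), 97), 2) = Pow(Add(Add(Mul(-3, 0), Mul(3, Mul(0, -2)), Mul(-3, 0, Mul(0, -2))), 97), 2) = Pow(Add(Add(0, Mul(3, 0), Mul(-3, 0, 0)), 97), 2) = Pow(Add(Add(0, 0, 0), 97), 2) = Pow(Add(0, 97), 2) = Pow(97, 2) = 9409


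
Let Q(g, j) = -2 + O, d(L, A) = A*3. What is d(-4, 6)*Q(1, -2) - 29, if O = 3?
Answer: -11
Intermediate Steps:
d(L, A) = 3*A
Q(g, j) = 1 (Q(g, j) = -2 + 3 = 1)
d(-4, 6)*Q(1, -2) - 29 = (3*6)*1 - 29 = 18*1 - 29 = 18 - 29 = -11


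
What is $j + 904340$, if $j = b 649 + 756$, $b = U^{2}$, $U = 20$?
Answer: $1164696$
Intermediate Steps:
$b = 400$ ($b = 20^{2} = 400$)
$j = 260356$ ($j = 400 \cdot 649 + 756 = 259600 + 756 = 260356$)
$j + 904340 = 260356 + 904340 = 1164696$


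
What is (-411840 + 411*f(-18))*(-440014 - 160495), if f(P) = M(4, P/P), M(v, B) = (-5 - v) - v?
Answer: 250522146147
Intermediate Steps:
M(v, B) = -5 - 2*v
f(P) = -13 (f(P) = -5 - 2*4 = -5 - 8 = -13)
(-411840 + 411*f(-18))*(-440014 - 160495) = (-411840 + 411*(-13))*(-440014 - 160495) = (-411840 - 5343)*(-600509) = -417183*(-600509) = 250522146147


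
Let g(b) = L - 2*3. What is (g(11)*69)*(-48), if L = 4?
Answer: 6624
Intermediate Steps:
g(b) = -2 (g(b) = 4 - 2*3 = 4 - 6 = -2)
(g(11)*69)*(-48) = -2*69*(-48) = -138*(-48) = 6624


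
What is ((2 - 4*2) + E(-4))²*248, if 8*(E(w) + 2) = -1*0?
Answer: 15872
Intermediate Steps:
E(w) = -2 (E(w) = -2 + (-1*0)/8 = -2 + (⅛)*0 = -2 + 0 = -2)
((2 - 4*2) + E(-4))²*248 = ((2 - 4*2) - 2)²*248 = ((2 - 8) - 2)²*248 = (-6 - 2)²*248 = (-8)²*248 = 64*248 = 15872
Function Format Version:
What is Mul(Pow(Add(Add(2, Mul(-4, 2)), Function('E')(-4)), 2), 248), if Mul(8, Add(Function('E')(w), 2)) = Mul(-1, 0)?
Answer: 15872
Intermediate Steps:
Function('E')(w) = -2 (Function('E')(w) = Add(-2, Mul(Rational(1, 8), Mul(-1, 0))) = Add(-2, Mul(Rational(1, 8), 0)) = Add(-2, 0) = -2)
Mul(Pow(Add(Add(2, Mul(-4, 2)), Function('E')(-4)), 2), 248) = Mul(Pow(Add(Add(2, Mul(-4, 2)), -2), 2), 248) = Mul(Pow(Add(Add(2, -8), -2), 2), 248) = Mul(Pow(Add(-6, -2), 2), 248) = Mul(Pow(-8, 2), 248) = Mul(64, 248) = 15872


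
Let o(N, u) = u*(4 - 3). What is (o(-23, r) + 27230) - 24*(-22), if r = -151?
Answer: 27607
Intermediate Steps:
o(N, u) = u (o(N, u) = u*1 = u)
(o(-23, r) + 27230) - 24*(-22) = (-151 + 27230) - 24*(-22) = 27079 + 528 = 27607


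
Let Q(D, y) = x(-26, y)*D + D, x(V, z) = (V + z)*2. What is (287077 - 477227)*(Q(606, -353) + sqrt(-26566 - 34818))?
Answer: 87229791300 - 380300*I*sqrt(15346) ≈ 8.723e+10 - 4.7111e+7*I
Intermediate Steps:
x(V, z) = 2*V + 2*z
Q(D, y) = D + D*(-52 + 2*y) (Q(D, y) = (2*(-26) + 2*y)*D + D = (-52 + 2*y)*D + D = D*(-52 + 2*y) + D = D + D*(-52 + 2*y))
(287077 - 477227)*(Q(606, -353) + sqrt(-26566 - 34818)) = (287077 - 477227)*(606*(-51 + 2*(-353)) + sqrt(-26566 - 34818)) = -190150*(606*(-51 - 706) + sqrt(-61384)) = -190150*(606*(-757) + 2*I*sqrt(15346)) = -190150*(-458742 + 2*I*sqrt(15346)) = 87229791300 - 380300*I*sqrt(15346)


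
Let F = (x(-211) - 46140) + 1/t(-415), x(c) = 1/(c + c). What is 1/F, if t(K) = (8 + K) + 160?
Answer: -104234/4809357429 ≈ -2.1673e-5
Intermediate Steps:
x(c) = 1/(2*c)
t(K) = 168 + K
F = -4809357429/104234 (F = ((½)/(-211) - 46140) + 1/(168 - 415) = ((½)*(-1/211) - 46140) + 1/(-247) = (-1/422 - 46140) - 1/247 = -19471081/422 - 1/247 = -4809357429/104234 ≈ -46140.)
1/F = 1/(-4809357429/104234) = -104234/4809357429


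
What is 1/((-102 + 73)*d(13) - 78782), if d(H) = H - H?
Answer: -1/78782 ≈ -1.2693e-5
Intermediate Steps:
d(H) = 0
1/((-102 + 73)*d(13) - 78782) = 1/((-102 + 73)*0 - 78782) = 1/(-29*0 - 78782) = 1/(0 - 78782) = 1/(-78782) = -1/78782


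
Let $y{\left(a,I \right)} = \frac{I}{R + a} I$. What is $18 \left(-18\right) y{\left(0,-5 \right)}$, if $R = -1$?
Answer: $8100$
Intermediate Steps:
$y{\left(a,I \right)} = \frac{I^{2}}{-1 + a}$ ($y{\left(a,I \right)} = \frac{I}{-1 + a} I = \frac{I^{2}}{-1 + a}$)
$18 \left(-18\right) y{\left(0,-5 \right)} = 18 \left(-18\right) \frac{\left(-5\right)^{2}}{-1 + 0} = - 324 \frac{25}{-1} = - 324 \cdot 25 \left(-1\right) = \left(-324\right) \left(-25\right) = 8100$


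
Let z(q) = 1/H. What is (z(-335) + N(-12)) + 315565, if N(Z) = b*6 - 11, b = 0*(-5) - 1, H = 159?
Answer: 50172133/159 ≈ 3.1555e+5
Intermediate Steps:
b = -1 (b = 0 - 1 = -1)
z(q) = 1/159
N(Z) = -17 (N(Z) = -1*6 - 11 = -6 - 11 = -17)
(z(-335) + N(-12)) + 315565 = (1/159 - 17) + 315565 = -2702/159 + 315565 = 50172133/159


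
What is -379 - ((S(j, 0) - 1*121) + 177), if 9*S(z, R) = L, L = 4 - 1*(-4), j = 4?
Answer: -3923/9 ≈ -435.89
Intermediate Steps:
L = 8 (L = 4 + 4 = 8)
S(z, R) = 8/9 (S(z, R) = (⅑)*8 = 8/9)
-379 - ((S(j, 0) - 1*121) + 177) = -379 - ((8/9 - 1*121) + 177) = -379 - ((8/9 - 121) + 177) = -379 - (-1081/9 + 177) = -379 - 1*512/9 = -379 - 512/9 = -3923/9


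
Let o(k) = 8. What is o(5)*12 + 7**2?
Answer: 145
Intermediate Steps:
o(5)*12 + 7**2 = 8*12 + 7**2 = 96 + 49 = 145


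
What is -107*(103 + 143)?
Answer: -26322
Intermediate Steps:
-107*(103 + 143) = -107*246 = -26322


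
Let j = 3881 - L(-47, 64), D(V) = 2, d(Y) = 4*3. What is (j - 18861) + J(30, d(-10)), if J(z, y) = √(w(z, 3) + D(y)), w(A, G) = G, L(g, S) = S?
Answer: -15044 + √5 ≈ -15042.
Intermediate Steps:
d(Y) = 12
j = 3817 (j = 3881 - 1*64 = 3881 - 64 = 3817)
J(z, y) = √5 (J(z, y) = √(3 + 2) = √5)
(j - 18861) + J(30, d(-10)) = (3817 - 18861) + √5 = -15044 + √5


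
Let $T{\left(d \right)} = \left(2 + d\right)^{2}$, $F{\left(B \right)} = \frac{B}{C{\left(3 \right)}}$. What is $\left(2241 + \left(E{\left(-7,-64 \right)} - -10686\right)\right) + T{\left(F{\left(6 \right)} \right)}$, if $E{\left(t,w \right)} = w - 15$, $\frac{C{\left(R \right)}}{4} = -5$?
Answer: $\frac{1285089}{100} \approx 12851.0$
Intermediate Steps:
$C{\left(R \right)} = -20$ ($C{\left(R \right)} = 4 \left(-5\right) = -20$)
$E{\left(t,w \right)} = -15 + w$ ($E{\left(t,w \right)} = w - 15 = -15 + w$)
$F{\left(B \right)} = - \frac{B}{20}$ ($F{\left(B \right)} = \frac{B}{-20} = B \left(- \frac{1}{20}\right) = - \frac{B}{20}$)
$\left(2241 + \left(E{\left(-7,-64 \right)} - -10686\right)\right) + T{\left(F{\left(6 \right)} \right)} = \left(2241 - -10607\right) + \left(2 - \frac{3}{10}\right)^{2} = \left(2241 + \left(-79 + 10686\right)\right) + \left(2 - \frac{3}{10}\right)^{2} = \left(2241 + 10607\right) + \left(\frac{17}{10}\right)^{2} = 12848 + \frac{289}{100} = \frac{1285089}{100}$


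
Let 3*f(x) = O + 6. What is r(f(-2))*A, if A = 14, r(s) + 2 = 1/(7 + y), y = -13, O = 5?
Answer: -91/3 ≈ -30.333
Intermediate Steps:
f(x) = 11/3 (f(x) = (5 + 6)/3 = (⅓)*11 = 11/3)
r(s) = -13/6 (r(s) = -2 + 1/(7 - 13) = -2 + 1/(-6) = -2 - ⅙ = -13/6)
r(f(-2))*A = -13/6*14 = -91/3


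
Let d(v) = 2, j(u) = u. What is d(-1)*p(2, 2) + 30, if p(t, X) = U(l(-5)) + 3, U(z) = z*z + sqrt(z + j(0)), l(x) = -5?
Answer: 86 + 2*I*sqrt(5) ≈ 86.0 + 4.4721*I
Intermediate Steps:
U(z) = sqrt(z) + z**2 (U(z) = z*z + sqrt(z + 0) = z**2 + sqrt(z) = sqrt(z) + z**2)
p(t, X) = 28 + I*sqrt(5) (p(t, X) = (sqrt(-5) + (-5)**2) + 3 = (I*sqrt(5) + 25) + 3 = (25 + I*sqrt(5)) + 3 = 28 + I*sqrt(5))
d(-1)*p(2, 2) + 30 = 2*(28 + I*sqrt(5)) + 30 = (56 + 2*I*sqrt(5)) + 30 = 86 + 2*I*sqrt(5)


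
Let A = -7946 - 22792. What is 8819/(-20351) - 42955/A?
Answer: 12831889/13309554 ≈ 0.96411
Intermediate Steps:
A = -30738
8819/(-20351) - 42955/A = 8819/(-20351) - 42955/(-30738) = 8819*(-1/20351) - 42955*(-1/30738) = -8819/20351 + 42955/30738 = 12831889/13309554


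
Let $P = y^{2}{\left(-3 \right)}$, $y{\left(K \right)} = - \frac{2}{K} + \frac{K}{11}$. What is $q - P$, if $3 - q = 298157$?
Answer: $- \frac{324689875}{1089} \approx -2.9815 \cdot 10^{5}$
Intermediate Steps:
$q = -298154$ ($q = 3 - 298157 = -298154$)
$y{\left(K \right)} = - \frac{2}{K} + \frac{K}{11}$ ($y{\left(K \right)} = - \frac{2}{K} + K \frac{1}{11} = - \frac{2}{K} + \frac{K}{11}$)
$P = \frac{169}{1089}$ ($P = \left(- \frac{2}{-3} + \frac{1}{11} \left(-3\right)\right)^{2} = \left(\left(-2\right) \left(- \frac{1}{3}\right) - \frac{3}{11}\right)^{2} = \left(\frac{2}{3} - \frac{3}{11}\right)^{2} = \left(\frac{13}{33}\right)^{2} = \frac{169}{1089} \approx 0.15519$)
$q - P = -298154 - \frac{169}{1089} = - \frac{324689875}{1089}$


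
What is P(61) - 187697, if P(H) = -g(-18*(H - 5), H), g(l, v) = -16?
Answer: -187681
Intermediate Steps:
P(H) = 16 (P(H) = -1*(-16) = 16)
P(61) - 187697 = 16 - 187697 = -187681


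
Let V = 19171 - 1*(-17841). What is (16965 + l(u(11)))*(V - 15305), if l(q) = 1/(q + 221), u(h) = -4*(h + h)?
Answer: 6996928946/19 ≈ 3.6826e+8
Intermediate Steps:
u(h) = -8*h
l(q) = 1/(221 + q)
V = 37012 (V = 19171 + 17841 = 37012)
(16965 + l(u(11)))*(V - 15305) = (16965 + 1/(221 - 8*11))*(37012 - 15305) = (16965 + 1/(221 - 88))*21707 = (16965 + 1/133)*21707 = (2256346/133)*21707 = 6996928946/19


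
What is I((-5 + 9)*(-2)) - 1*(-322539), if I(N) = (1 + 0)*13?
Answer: 322552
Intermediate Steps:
I(N) = 13 (I(N) = 1*13 = 13)
I((-5 + 9)*(-2)) - 1*(-322539) = 13 - 1*(-322539) = 13 + 322539 = 322552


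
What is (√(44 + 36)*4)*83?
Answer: 1328*√5 ≈ 2969.5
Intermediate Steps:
(√(44 + 36)*4)*83 = (√80*4)*83 = ((4*√5)*4)*83 = (16*√5)*83 = 1328*√5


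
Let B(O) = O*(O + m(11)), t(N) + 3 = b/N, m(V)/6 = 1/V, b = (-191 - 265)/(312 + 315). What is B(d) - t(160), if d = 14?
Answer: 45461/220 ≈ 206.64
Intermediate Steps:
b = -8/11 (b = -456/627 = -456*1/627 = -8/11 ≈ -0.72727)
m(V) = 6/V
t(N) = -3 - 8/(11*N)
B(O) = O*(6/11 + O) (B(O) = O*(O + 6/11) = O*(6/11 + O))
B(d) - t(160) = (1/11)*14*(6 + 11*14) - (-3 - 8/11/160) = (1/11)*14*(6 + 154) - (-3 - 8/11*1/160) = (1/11)*14*160 - (-3 - 1/220) = 2240/11 - 1*(-661/220) = 2240/11 + 661/220 = 45461/220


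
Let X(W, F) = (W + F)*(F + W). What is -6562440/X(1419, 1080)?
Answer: -729160/693889 ≈ -1.0508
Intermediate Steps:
X(W, F) = (F + W)² (X(W, F) = (F + W)*(F + W) = (F + W)²)
-6562440/X(1419, 1080) = -6562440/(1080 + 1419)² = -6562440/(2499²) = -6562440/6245001 = -6562440*1/6245001 = -729160/693889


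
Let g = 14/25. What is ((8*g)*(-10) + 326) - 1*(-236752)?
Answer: 1185166/5 ≈ 2.3703e+5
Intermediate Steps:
g = 14/25 (g = 14*(1/25) = 14/25 ≈ 0.56000)
((8*g)*(-10) + 326) - 1*(-236752) = ((8*(14/25))*(-10) + 326) - 1*(-236752) = ((112/25)*(-10) + 326) + 236752 = (-224/5 + 326) + 236752 = 1406/5 + 236752 = 1185166/5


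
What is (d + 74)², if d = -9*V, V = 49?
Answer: 134689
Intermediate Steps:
d = -441 (d = -9*49 = -441)
(d + 74)² = (-441 + 74)² = (-367)² = 134689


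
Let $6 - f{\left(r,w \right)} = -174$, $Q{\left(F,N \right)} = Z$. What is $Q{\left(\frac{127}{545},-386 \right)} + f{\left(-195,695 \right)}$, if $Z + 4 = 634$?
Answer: $810$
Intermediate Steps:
$Z = 630$ ($Z = -4 + 634 = 630$)
$Q{\left(F,N \right)} = 630$
$f{\left(r,w \right)} = 180$ ($f{\left(r,w \right)} = 6 - -174 = 6 + 174 = 180$)
$Q{\left(\frac{127}{545},-386 \right)} + f{\left(-195,695 \right)} = 630 + 180 = 810$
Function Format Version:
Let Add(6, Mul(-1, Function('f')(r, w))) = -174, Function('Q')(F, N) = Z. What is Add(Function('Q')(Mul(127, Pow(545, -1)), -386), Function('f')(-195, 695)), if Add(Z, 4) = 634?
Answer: 810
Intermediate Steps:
Z = 630 (Z = Add(-4, 634) = 630)
Function('Q')(F, N) = 630
Function('f')(r, w) = 180 (Function('f')(r, w) = Add(6, Mul(-1, -174)) = Add(6, 174) = 180)
Add(Function('Q')(Mul(127, Pow(545, -1)), -386), Function('f')(-195, 695)) = Add(630, 180) = 810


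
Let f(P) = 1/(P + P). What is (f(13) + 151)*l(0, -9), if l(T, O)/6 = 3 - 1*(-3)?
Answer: 70686/13 ≈ 5437.4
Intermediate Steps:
l(T, O) = 36 (l(T, O) = 6*(3 - 1*(-3)) = 6*(3 + 3) = 6*6 = 36)
f(P) = 1/(2*P)
(f(13) + 151)*l(0, -9) = ((1/2)/13 + 151)*36 = ((1/2)*(1/13) + 151)*36 = (1/26 + 151)*36 = (3927/26)*36 = 70686/13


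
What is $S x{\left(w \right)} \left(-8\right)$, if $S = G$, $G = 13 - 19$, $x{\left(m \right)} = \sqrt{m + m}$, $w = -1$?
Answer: $48 i \sqrt{2} \approx 67.882 i$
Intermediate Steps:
$x{\left(m \right)} = \sqrt{2} \sqrt{m}$ ($x{\left(m \right)} = \sqrt{2 m} = \sqrt{2} \sqrt{m}$)
$G = -6$ ($G = 13 - 19 = -6$)
$S = -6$
$S x{\left(w \right)} \left(-8\right) = - 6 \sqrt{2} \sqrt{-1} \left(-8\right) = - 6 \sqrt{2} i \left(-8\right) = - 6 i \sqrt{2} \left(-8\right) = 48 i \sqrt{2}$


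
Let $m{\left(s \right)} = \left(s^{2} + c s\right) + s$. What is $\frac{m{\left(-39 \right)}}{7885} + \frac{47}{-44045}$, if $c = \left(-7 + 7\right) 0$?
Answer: $\frac{683201}{3655735} \approx 0.18688$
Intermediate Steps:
$c = 0$ ($c = 0 \cdot 0 = 0$)
$m{\left(s \right)} = s + s^{2}$ ($m{\left(s \right)} = \left(s^{2} + 0 s\right) + s = \left(s^{2} + 0\right) + s = s^{2} + s = s + s^{2}$)
$\frac{m{\left(-39 \right)}}{7885} + \frac{47}{-44045} = \frac{\left(-39\right) \left(1 - 39\right)}{7885} + \frac{47}{-44045} = \left(-39\right) \left(-38\right) \frac{1}{7885} + 47 \left(- \frac{1}{44045}\right) = 1482 \cdot \frac{1}{7885} - \frac{47}{44045} = \frac{78}{415} - \frac{47}{44045} = \frac{683201}{3655735}$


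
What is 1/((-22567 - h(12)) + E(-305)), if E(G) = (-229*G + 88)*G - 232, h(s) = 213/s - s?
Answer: -4/85409479 ≈ -4.6833e-8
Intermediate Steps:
h(s) = -s + 213/s
E(G) = -232 + G*(88 - 229*G) (E(G) = (88 - 229*G)*G - 232 = G*(88 - 229*G) - 232 = -232 + G*(88 - 229*G))
1/((-22567 - h(12)) + E(-305)) = 1/((-22567 - (-1*12 + 213/12)) + (-232 - 229*(-305)² + 88*(-305))) = 1/((-22567 - (-12 + 213*(1/12))) + (-232 - 229*93025 - 26840)) = 1/((-22567 - (-12 + 71/4)) + (-232 - 21302725 - 26840)) = 1/((-22567 - 1*23/4) - 21329797) = 1/((-22567 - 23/4) - 21329797) = 1/(-90291/4 - 21329797) = 1/(-85409479/4) = -4/85409479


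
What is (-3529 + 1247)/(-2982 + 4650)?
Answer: -1141/834 ≈ -1.3681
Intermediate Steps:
(-3529 + 1247)/(-2982 + 4650) = -2282/1668 = -2282*1/1668 = -1141/834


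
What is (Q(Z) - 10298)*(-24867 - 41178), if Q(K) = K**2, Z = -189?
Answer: -1679062035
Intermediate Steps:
(Q(Z) - 10298)*(-24867 - 41178) = ((-189)**2 - 10298)*(-24867 - 41178) = (35721 - 10298)*(-66045) = 25423*(-66045) = -1679062035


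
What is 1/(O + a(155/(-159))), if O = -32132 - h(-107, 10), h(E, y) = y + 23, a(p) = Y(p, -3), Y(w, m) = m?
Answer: -1/32168 ≈ -3.1087e-5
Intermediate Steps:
a(p) = -3
h(E, y) = 23 + y
O = -32165 (O = -32132 - (23 + 10) = -32132 - 1*33 = -32132 - 33 = -32165)
1/(O + a(155/(-159))) = 1/(-32165 - 3) = 1/(-32168) = -1/32168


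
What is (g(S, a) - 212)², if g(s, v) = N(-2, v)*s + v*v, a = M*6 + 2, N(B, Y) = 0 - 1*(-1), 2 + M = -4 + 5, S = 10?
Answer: 34596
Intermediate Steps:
M = -1 (M = -2 + (-4 + 5) = -2 + 1 = -1)
N(B, Y) = 1 (N(B, Y) = 0 + 1 = 1)
a = -4 (a = -1*6 + 2 = -6 + 2 = -4)
g(s, v) = s + v² (g(s, v) = 1*s + v*v = s + v²)
(g(S, a) - 212)² = ((10 + (-4)²) - 212)² = ((10 + 16) - 212)² = (26 - 212)² = (-186)² = 34596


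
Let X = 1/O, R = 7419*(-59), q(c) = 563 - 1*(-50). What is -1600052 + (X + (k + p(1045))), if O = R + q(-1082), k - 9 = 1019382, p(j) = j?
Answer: -253354790529/437108 ≈ -5.7962e+5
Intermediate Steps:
q(c) = 613 (q(c) = 563 + 50 = 613)
k = 1019391 (k = 9 + 1019382 = 1019391)
R = -437721
O = -437108 (O = -437721 + 613 = -437108)
X = -1/437108 (X = 1/(-437108) = -1/437108 ≈ -2.2878e-6)
-1600052 + (X + (k + p(1045))) = -1600052 + (-1/437108 + (1019391 + 1045)) = -1600052 + (-1/437108 + 1020436) = -1600052 + 446040739087/437108 = -253354790529/437108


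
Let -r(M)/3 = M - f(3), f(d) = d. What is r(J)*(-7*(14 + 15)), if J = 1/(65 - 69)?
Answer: -7917/4 ≈ -1979.3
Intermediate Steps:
J = -¼ (J = 1/(-4) = -¼ ≈ -0.25000)
r(M) = 9 - 3*M (r(M) = -3*(M - 1*3) = -3*(M - 3) = -3*(-3 + M) = 9 - 3*M)
r(J)*(-7*(14 + 15)) = (9 - 3*(-¼))*(-7*(14 + 15)) = (9 + ¾)*(-7*29) = (39/4)*(-203) = -7917/4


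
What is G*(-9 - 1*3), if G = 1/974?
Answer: -6/487 ≈ -0.012320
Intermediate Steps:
G = 1/974 ≈ 0.0010267
G*(-9 - 1*3) = (-9 - 1*3)/974 = (-9 - 3)/974 = (1/974)*(-12) = -6/487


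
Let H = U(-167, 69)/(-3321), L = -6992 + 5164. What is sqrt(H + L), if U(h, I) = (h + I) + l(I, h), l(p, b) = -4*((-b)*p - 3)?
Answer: I*sqrt(247009010)/369 ≈ 42.592*I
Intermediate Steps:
l(p, b) = 12 + 4*b*p (l(p, b) = -4*(-b*p - 3) = -4*(-3 - b*p) = 12 + 4*b*p)
L = -1828
U(h, I) = 12 + I + h + 4*I*h (U(h, I) = (h + I) + (12 + 4*h*I) = (I + h) + (12 + 4*I*h) = 12 + I + h + 4*I*h)
H = 46178/3321 (H = (12 + 69 - 167 + 4*69*(-167))/(-3321) = (12 + 69 - 167 - 46092)*(-1/3321) = -46178*(-1/3321) = 46178/3321 ≈ 13.905)
sqrt(H + L) = sqrt(46178/3321 - 1828) = sqrt(-6024610/3321) = I*sqrt(247009010)/369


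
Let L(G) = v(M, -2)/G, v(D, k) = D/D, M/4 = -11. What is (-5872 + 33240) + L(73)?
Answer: 1997865/73 ≈ 27368.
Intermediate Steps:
M = -44 (M = 4*(-11) = -44)
v(D, k) = 1
L(G) = 1/G
(-5872 + 33240) + L(73) = (-5872 + 33240) + 1/73 = 27368 + 1/73 = 1997865/73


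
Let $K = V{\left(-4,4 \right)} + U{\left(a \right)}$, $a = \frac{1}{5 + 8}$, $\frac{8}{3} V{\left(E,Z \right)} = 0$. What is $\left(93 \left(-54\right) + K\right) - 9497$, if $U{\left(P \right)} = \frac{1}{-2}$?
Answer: $- \frac{29039}{2} \approx -14520.0$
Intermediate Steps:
$V{\left(E,Z \right)} = 0$ ($V{\left(E,Z \right)} = \frac{3}{8} \cdot 0 = 0$)
$a = \frac{1}{13} \approx 0.076923$
$U{\left(P \right)} = - \frac{1}{2}$
$K = - \frac{1}{2}$ ($K = 0 - \frac{1}{2} = - \frac{1}{2} \approx -0.5$)
$\left(93 \left(-54\right) + K\right) - 9497 = \left(93 \left(-54\right) - \frac{1}{2}\right) - 9497 = \left(-5022 - \frac{1}{2}\right) - 9497 = - \frac{10045}{2} - 9497 = - \frac{29039}{2}$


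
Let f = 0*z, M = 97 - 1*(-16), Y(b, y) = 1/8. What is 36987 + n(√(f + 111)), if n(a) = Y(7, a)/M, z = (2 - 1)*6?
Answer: 33436249/904 ≈ 36987.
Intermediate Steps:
Y(b, y) = ⅛
z = 6 (z = 1*6 = 6)
M = 113 (M = 97 + 16 = 113)
f = 0 (f = 0*6 = 0)
n(a) = 1/904 (n(a) = (⅛)/113 = (⅛)*(1/113) = 1/904)
36987 + n(√(f + 111)) = 36987 + 1/904 = 33436249/904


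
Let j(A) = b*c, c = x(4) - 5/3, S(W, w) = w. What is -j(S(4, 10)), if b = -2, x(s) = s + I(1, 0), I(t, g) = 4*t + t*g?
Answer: 38/3 ≈ 12.667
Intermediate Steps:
I(t, g) = 4*t + g*t
x(s) = 4 + s (x(s) = s + 1*(4 + 0) = s + 1*4 = s + 4 = 4 + s)
c = 19/3 (c = (4 + 4) - 5/3 = 8 - 5*1/3 = 8 - 5/3 = 19/3 ≈ 6.3333)
j(A) = -38/3 (j(A) = -2*19/3 = -38/3)
-j(S(4, 10)) = -1*(-38/3) = 38/3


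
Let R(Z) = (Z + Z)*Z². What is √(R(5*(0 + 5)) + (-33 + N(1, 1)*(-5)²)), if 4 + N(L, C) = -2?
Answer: √31067 ≈ 176.26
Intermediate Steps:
N(L, C) = -6 (N(L, C) = -4 - 2 = -6)
R(Z) = 2*Z³ (R(Z) = (2*Z)*Z² = 2*Z³)
√(R(5*(0 + 5)) + (-33 + N(1, 1)*(-5)²)) = √(2*(5*(0 + 5))³ + (-33 - 6*(-5)²)) = √(2*(5*5)³ + (-33 - 6*25)) = √(2*25³ + (-33 - 150)) = √(2*15625 - 183) = √(31250 - 183) = √31067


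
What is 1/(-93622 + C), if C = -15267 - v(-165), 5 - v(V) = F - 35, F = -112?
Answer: -1/109041 ≈ -9.1709e-6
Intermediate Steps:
v(V) = 152 (v(V) = 5 - (-112 - 35) = 5 - 1*(-147) = 5 + 147 = 152)
C = -15419 (C = -15267 - 1*152 = -15267 - 152 = -15419)
1/(-93622 + C) = 1/(-93622 - 15419) = 1/(-109041) = -1/109041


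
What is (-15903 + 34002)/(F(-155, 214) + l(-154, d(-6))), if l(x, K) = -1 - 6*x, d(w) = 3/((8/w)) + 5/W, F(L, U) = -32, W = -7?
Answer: 2011/99 ≈ 20.313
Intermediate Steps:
d(w) = -5/7 + 3*w/8 (d(w) = 3/((8/w)) + 5/(-7) = 3*(w/8) + 5*(-⅐) = 3*w/8 - 5/7 = -5/7 + 3*w/8)
(-15903 + 34002)/(F(-155, 214) + l(-154, d(-6))) = (-15903 + 34002)/(-32 + (-1 - 6*(-154))) = 18099/(-32 + (-1 + 924)) = 18099/(-32 + 923) = 18099/891 = 18099*(1/891) = 2011/99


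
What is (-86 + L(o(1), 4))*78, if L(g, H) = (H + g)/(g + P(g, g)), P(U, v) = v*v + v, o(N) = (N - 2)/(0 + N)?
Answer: -6942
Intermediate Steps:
o(N) = (-2 + N)/N
P(U, v) = v + v² (P(U, v) = v² + v = v + v²)
L(g, H) = (H + g)/(g + g*(1 + g))
(-86 + L(o(1), 4))*78 = (-86 + (4 + (-2 + 1)/1)/((((-2 + 1)/1))*(2 + (-2 + 1)/1)))*78 = (-86 + (4 + 1*(-1))/(((1*(-1)))*(2 + 1*(-1))))*78 = (-86 + (4 - 1)/((-1)*(2 - 1)))*78 = (-86 - 1*3/1)*78 = (-86 - 1*1*3)*78 = (-86 - 3)*78 = -89*78 = -6942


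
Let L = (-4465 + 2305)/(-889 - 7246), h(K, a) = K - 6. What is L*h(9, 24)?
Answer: 1296/1627 ≈ 0.79656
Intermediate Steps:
h(K, a) = -6 + K
L = 432/1627 (L = -2160/(-8135) = -2160*(-1/8135) = 432/1627 ≈ 0.26552)
L*h(9, 24) = 432*(-6 + 9)/1627 = (432/1627)*3 = 1296/1627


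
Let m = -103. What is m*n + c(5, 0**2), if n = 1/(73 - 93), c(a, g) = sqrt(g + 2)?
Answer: 103/20 + sqrt(2) ≈ 6.5642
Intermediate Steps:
c(a, g) = sqrt(2 + g)
n = -1/20 (n = 1/(-20) = -1/20 ≈ -0.050000)
m*n + c(5, 0**2) = -103*(-1/20) + sqrt(2 + 0**2) = 103/20 + sqrt(2 + 0) = 103/20 + sqrt(2)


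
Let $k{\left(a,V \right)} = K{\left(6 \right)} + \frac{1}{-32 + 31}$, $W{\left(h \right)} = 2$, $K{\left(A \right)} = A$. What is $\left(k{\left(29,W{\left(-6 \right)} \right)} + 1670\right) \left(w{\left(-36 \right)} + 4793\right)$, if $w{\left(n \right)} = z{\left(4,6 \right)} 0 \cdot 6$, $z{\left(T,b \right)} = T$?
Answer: $8028275$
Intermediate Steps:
$w{\left(n \right)} = 0$ ($w{\left(n \right)} = 4 \cdot 0 \cdot 6 = 0 \cdot 6 = 0$)
$k{\left(a,V \right)} = 5$ ($k{\left(a,V \right)} = 6 + \frac{1}{-32 + 31} = 6 + \frac{1}{-1} = 6 - 1 = 5$)
$\left(k{\left(29,W{\left(-6 \right)} \right)} + 1670\right) \left(w{\left(-36 \right)} + 4793\right) = \left(5 + 1670\right) \left(0 + 4793\right) = 1675 \cdot 4793 = 8028275$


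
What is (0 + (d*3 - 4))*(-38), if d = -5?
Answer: 722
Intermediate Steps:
(0 + (d*3 - 4))*(-38) = (0 + (-5*3 - 4))*(-38) = (0 + (-15 - 4))*(-38) = (0 - 19)*(-38) = -19*(-38) = 722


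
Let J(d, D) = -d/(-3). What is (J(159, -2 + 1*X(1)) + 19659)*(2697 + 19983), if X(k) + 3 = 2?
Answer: 447068160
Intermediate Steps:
X(k) = -1 (X(k) = -3 + 2 = -1)
J(d, D) = d/3 (J(d, D) = -d*(-1)/3 = -(-1)*d/3 = d/3)
(J(159, -2 + 1*X(1)) + 19659)*(2697 + 19983) = ((⅓)*159 + 19659)*(2697 + 19983) = (53 + 19659)*22680 = 19712*22680 = 447068160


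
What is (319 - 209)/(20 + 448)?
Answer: 55/234 ≈ 0.23504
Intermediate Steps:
(319 - 209)/(20 + 448) = 110/468 = 110*(1/468) = 55/234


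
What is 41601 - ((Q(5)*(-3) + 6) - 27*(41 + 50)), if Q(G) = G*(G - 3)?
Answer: 44082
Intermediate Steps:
Q(G) = G*(-3 + G)
41601 - ((Q(5)*(-3) + 6) - 27*(41 + 50)) = 41601 - (((5*(-3 + 5))*(-3) + 6) - 27*(41 + 50)) = 41601 - (((5*2)*(-3) + 6) - 27*91) = 41601 - ((10*(-3) + 6) - 2457) = 41601 - ((-30 + 6) - 2457) = 41601 - (-24 - 2457) = 41601 - 1*(-2481) = 41601 + 2481 = 44082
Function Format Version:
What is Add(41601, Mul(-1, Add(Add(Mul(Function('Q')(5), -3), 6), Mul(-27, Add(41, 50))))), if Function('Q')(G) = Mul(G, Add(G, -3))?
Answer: 44082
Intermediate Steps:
Function('Q')(G) = Mul(G, Add(-3, G))
Add(41601, Mul(-1, Add(Add(Mul(Function('Q')(5), -3), 6), Mul(-27, Add(41, 50))))) = Add(41601, Mul(-1, Add(Add(Mul(Mul(5, Add(-3, 5)), -3), 6), Mul(-27, Add(41, 50))))) = Add(41601, Mul(-1, Add(Add(Mul(Mul(5, 2), -3), 6), Mul(-27, 91)))) = Add(41601, Mul(-1, Add(Add(Mul(10, -3), 6), -2457))) = Add(41601, Mul(-1, Add(Add(-30, 6), -2457))) = Add(41601, Mul(-1, Add(-24, -2457))) = Add(41601, Mul(-1, -2481)) = Add(41601, 2481) = 44082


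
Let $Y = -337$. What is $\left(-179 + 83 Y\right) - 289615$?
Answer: $-317765$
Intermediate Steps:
$\left(-179 + 83 Y\right) - 289615 = \left(-179 + 83 \left(-337\right)\right) - 289615 = \left(-179 - 27971\right) - 289615 = -28150 - 289615 = -317765$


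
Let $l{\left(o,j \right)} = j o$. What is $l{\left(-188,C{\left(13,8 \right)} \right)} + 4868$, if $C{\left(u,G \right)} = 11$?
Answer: $2800$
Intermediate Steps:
$l{\left(-188,C{\left(13,8 \right)} \right)} + 4868 = 11 \left(-188\right) + 4868 = -2068 + 4868 = 2800$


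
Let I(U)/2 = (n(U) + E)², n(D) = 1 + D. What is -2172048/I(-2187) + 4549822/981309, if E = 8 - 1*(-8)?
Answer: 727104703228/165031641075 ≈ 4.4059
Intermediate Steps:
E = 16 (E = 8 + 8 = 16)
I(U) = 2*(17 + U)² (I(U) = 2*((1 + U) + 16)² = 2*(17 + U)²)
-2172048/I(-2187) + 4549822/981309 = -2172048*1/(2*(17 - 2187)²) + 4549822/981309 = -2172048/(2*(-2170)²) + 4549822*(1/981309) = -2172048/(2*4708900) + 4549822/981309 = -2172048/9417800 + 4549822/981309 = -2172048*1/9417800 + 4549822/981309 = -271506/1177225 + 4549822/981309 = 727104703228/165031641075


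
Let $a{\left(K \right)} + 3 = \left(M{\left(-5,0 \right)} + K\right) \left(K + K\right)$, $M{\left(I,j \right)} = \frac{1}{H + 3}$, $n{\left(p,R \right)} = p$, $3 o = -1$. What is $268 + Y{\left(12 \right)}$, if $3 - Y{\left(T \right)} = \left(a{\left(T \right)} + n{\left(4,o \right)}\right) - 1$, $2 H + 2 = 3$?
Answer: $- \frac{167}{7} \approx -23.857$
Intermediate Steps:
$H = \frac{1}{2}$ ($H = -1 + \frac{1}{2} \cdot 3 = -1 + \frac{3}{2} = \frac{1}{2} \approx 0.5$)
$o = - \frac{1}{3}$ ($o = \frac{1}{3} \left(-1\right) = - \frac{1}{3} \approx -0.33333$)
$M{\left(I,j \right)} = \frac{2}{7}$ ($M{\left(I,j \right)} = \frac{1}{\frac{1}{2} + 3} = \frac{1}{\frac{7}{2}} = \frac{2}{7}$)
$a{\left(K \right)} = -3 + 2 K \left(\frac{2}{7} + K\right)$ ($a{\left(K \right)} = -3 + \left(\frac{2}{7} + K\right) \left(K + K\right) = -3 + \left(\frac{2}{7} + K\right) 2 K = -3 + 2 K \left(\frac{2}{7} + K\right)$)
$Y{\left(T \right)} = 3 - 2 T^{2} - \frac{4 T}{7}$ ($Y{\left(T \right)} = 3 - \left(\left(\left(-3 + 2 T^{2} + \frac{4 T}{7}\right) + 4\right) - 1\right) = 3 - \left(\left(1 + 2 T^{2} + \frac{4 T}{7}\right) - 1\right) = 3 - \left(2 T^{2} + \frac{4 T}{7}\right) = 3 - 2 T^{2} - \frac{4 T}{7}$)
$268 + Y{\left(12 \right)} = 268 - \left(\frac{27}{7} + 288\right) = 268 - \frac{2043}{7} = - \frac{167}{7}$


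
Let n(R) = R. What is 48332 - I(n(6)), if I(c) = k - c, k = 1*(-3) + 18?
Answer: 48323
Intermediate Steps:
k = 15 (k = -3 + 18 = 15)
I(c) = 15 - c
48332 - I(n(6)) = 48332 - (15 - 1*6) = 48332 - (15 - 6) = 48332 - 1*9 = 48332 - 9 = 48323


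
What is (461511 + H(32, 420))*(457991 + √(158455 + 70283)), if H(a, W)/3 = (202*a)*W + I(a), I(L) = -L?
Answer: 3941495735505 + 8606055*√228738 ≈ 3.9456e+12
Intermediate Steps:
H(a, W) = -3*a + 606*W*a (H(a, W) = 3*((202*a)*W - a) = 3*(202*W*a - a) = 3*(-a + 202*W*a) = -3*a + 606*W*a)
(461511 + H(32, 420))*(457991 + √(158455 + 70283)) = (461511 + 3*32*(-1 + 202*420))*(457991 + √(158455 + 70283)) = (461511 + 3*32*(-1 + 84840))*(457991 + √228738) = (461511 + 3*32*84839)*(457991 + √228738) = (461511 + 8144544)*(457991 + √228738) = 8606055*(457991 + √228738) = 3941495735505 + 8606055*√228738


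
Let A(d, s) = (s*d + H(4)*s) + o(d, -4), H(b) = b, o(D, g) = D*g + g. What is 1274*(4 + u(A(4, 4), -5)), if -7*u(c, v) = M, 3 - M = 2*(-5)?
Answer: 2730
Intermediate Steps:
o(D, g) = g + D*g
A(d, s) = -4 - 4*d + 4*s + d*s (A(d, s) = (s*d + 4*s) - 4*(1 + d) = (d*s + 4*s) + (-4 - 4*d) = (4*s + d*s) + (-4 - 4*d) = -4 - 4*d + 4*s + d*s)
M = 13 (M = 3 - 2*(-5) = 3 - 1*(-10) = 3 + 10 = 13)
u(c, v) = -13/7 (u(c, v) = -⅐*13 = -13/7)
1274*(4 + u(A(4, 4), -5)) = 1274*(4 - 13/7) = 1274*(15/7) = 2730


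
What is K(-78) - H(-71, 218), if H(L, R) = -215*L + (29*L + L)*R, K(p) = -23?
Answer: 449052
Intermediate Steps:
H(L, R) = -215*L + 30*L*R (H(L, R) = -215*L + (30*L)*R = -215*L + 30*L*R)
K(-78) - H(-71, 218) = -23 - 5*(-71)*(-43 + 6*218) = -23 - 5*(-71)*(-43 + 1308) = -23 - 5*(-71)*1265 = -23 - 1*(-449075) = -23 + 449075 = 449052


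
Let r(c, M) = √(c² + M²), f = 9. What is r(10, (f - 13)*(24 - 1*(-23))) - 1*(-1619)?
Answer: 1619 + 2*√8861 ≈ 1807.3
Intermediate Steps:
r(c, M) = √(M² + c²)
r(10, (f - 13)*(24 - 1*(-23))) - 1*(-1619) = √(((9 - 13)*(24 - 1*(-23)))² + 10²) - 1*(-1619) = √((-4*(24 + 23))² + 100) + 1619 = √((-4*47)² + 100) + 1619 = √((-188)² + 100) + 1619 = √(35344 + 100) + 1619 = √35444 + 1619 = 2*√8861 + 1619 = 1619 + 2*√8861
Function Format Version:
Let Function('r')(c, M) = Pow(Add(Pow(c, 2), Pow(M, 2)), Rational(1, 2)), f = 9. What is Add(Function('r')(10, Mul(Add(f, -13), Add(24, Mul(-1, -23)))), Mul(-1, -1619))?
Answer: Add(1619, Mul(2, Pow(8861, Rational(1, 2)))) ≈ 1807.3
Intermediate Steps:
Function('r')(c, M) = Pow(Add(Pow(M, 2), Pow(c, 2)), Rational(1, 2))
Add(Function('r')(10, Mul(Add(f, -13), Add(24, Mul(-1, -23)))), Mul(-1, -1619)) = Add(Pow(Add(Pow(Mul(Add(9, -13), Add(24, Mul(-1, -23))), 2), Pow(10, 2)), Rational(1, 2)), Mul(-1, -1619)) = Add(Pow(Add(Pow(Mul(-4, Add(24, 23)), 2), 100), Rational(1, 2)), 1619) = Add(Pow(Add(Pow(Mul(-4, 47), 2), 100), Rational(1, 2)), 1619) = Add(Pow(Add(Pow(-188, 2), 100), Rational(1, 2)), 1619) = Add(Pow(Add(35344, 100), Rational(1, 2)), 1619) = Add(Pow(35444, Rational(1, 2)), 1619) = Add(Mul(2, Pow(8861, Rational(1, 2))), 1619) = Add(1619, Mul(2, Pow(8861, Rational(1, 2))))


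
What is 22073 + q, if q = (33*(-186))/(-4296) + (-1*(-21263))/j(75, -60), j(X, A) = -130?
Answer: 1019731761/46540 ≈ 21911.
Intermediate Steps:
q = -7545659/46540 (q = (33*(-186))/(-4296) - 1*(-21263)/(-130) = -6138*(-1/4296) + 21263*(-1/130) = 1023/716 - 21263/130 = -7545659/46540 ≈ -162.13)
22073 + q = 22073 - 7545659/46540 = 1019731761/46540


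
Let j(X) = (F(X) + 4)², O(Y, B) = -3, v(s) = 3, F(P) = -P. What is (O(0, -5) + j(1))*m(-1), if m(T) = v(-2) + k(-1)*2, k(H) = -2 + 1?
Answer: 6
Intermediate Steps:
k(H) = -1
j(X) = (4 - X)² (j(X) = (-X + 4)² = (4 - X)²)
m(T) = 1 (m(T) = 3 - 1*2 = 3 - 2 = 1)
(O(0, -5) + j(1))*m(-1) = (-3 + (-4 + 1)²)*1 = (-3 + (-3)²)*1 = (-3 + 9)*1 = 6*1 = 6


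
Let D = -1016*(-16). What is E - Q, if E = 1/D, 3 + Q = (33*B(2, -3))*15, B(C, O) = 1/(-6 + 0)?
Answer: 1389889/16256 ≈ 85.500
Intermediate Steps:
D = 16256
B(C, O) = -⅙ (B(C, O) = 1/(-6) = -⅙)
Q = -171/2 (Q = -3 + (33*(-⅙))*15 = -3 - 11/2*15 = -3 - 165/2 = -171/2 ≈ -85.500)
E = 1/16256 ≈ 6.1516e-5
E - Q = 1/16256 - 1*(-171/2) = 1/16256 + 171/2 = 1389889/16256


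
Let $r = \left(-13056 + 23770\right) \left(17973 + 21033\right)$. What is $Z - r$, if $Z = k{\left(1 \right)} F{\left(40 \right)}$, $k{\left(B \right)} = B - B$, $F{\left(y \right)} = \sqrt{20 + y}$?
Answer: $-417910284$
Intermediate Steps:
$k{\left(B \right)} = 0$
$Z = 0$ ($Z = 0 \sqrt{20 + 40} = 0 \sqrt{60} = 0 \cdot 2 \sqrt{15} = 0$)
$r = 417910284$ ($r = 10714 \cdot 39006 = 417910284$)
$Z - r = 0 - 417910284 = -417910284$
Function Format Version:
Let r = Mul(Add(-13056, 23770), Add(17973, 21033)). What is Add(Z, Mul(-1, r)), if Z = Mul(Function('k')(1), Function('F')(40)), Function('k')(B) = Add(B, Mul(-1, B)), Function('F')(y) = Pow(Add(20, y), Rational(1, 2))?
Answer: -417910284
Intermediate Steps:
Function('k')(B) = 0
Z = 0 (Z = Mul(0, Pow(Add(20, 40), Rational(1, 2))) = Mul(0, Pow(60, Rational(1, 2))) = Mul(0, Mul(2, Pow(15, Rational(1, 2)))) = 0)
r = 417910284 (r = Mul(10714, 39006) = 417910284)
Add(Z, Mul(-1, r)) = Add(0, Mul(-1, 417910284)) = Add(0, -417910284) = -417910284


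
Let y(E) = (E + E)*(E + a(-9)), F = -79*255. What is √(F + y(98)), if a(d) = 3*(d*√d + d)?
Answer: √(-6229 - 15876*I) ≈ 73.571 - 107.9*I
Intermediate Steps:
F = -20145
a(d) = 3*d + 3*d^(3/2) (a(d) = 3*(d^(3/2) + d) = 3*(d + d^(3/2)) = 3*d + 3*d^(3/2))
y(E) = 2*E*(-27 + E - 81*I) (y(E) = (E + E)*(E + (3*(-9) + 3*(-9)^(3/2))) = (2*E)*(E + (-27 + 3*(-27*I))) = (2*E)*(E + (-27 - 81*I)) = (2*E)*(-27 + E - 81*I) = 2*E*(-27 + E - 81*I))
√(F + y(98)) = √(-20145 + 2*98*(-27 + 98 - 81*I)) = √(-20145 + 2*98*(71 - 81*I)) = √(-20145 + (13916 - 15876*I)) = √(-6229 - 15876*I)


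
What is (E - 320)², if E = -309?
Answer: 395641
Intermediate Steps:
(E - 320)² = (-309 - 320)² = (-629)² = 395641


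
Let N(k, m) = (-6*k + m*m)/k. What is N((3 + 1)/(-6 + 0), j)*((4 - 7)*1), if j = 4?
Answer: 90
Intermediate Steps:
N(k, m) = (m² - 6*k)/k (N(k, m) = (-6*k + m²)/k = (m² - 6*k)/k)
N((3 + 1)/(-6 + 0), j)*((4 - 7)*1) = (-6 + 4²/((3 + 1)/(-6 + 0)))*((4 - 7)*1) = (-6 + 16/(4/(-6)))*(-3*1) = (-6 + 16/(4*(-⅙)))*(-3) = (-6 + 16/(-⅔))*(-3) = (-6 - 3/2*16)*(-3) = (-6 - 24)*(-3) = -30*(-3) = 90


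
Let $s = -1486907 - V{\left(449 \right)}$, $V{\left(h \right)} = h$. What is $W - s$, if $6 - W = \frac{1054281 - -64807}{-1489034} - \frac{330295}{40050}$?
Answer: $\frac{8870057680169483}{5963581170} \approx 1.4874 \cdot 10^{6}$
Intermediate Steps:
$W = \frac{89445482963}{5963581170}$ ($W = 6 - \left(\frac{1054281 - -64807}{-1489034} - \frac{330295}{40050}\right) = 6 - \left(\left(1054281 + 64807\right) \left(- \frac{1}{1489034}\right) - \frac{66059}{8010}\right) = 6 - \left(1119088 \left(- \frac{1}{1489034}\right) - \frac{66059}{8010}\right) = 6 - \left(- \frac{559544}{744517} - \frac{66059}{8010}\right) = 6 - - \frac{53663995943}{5963581170} = 6 + \frac{53663995943}{5963581170} = \frac{89445482963}{5963581170} \approx 14.999$)
$s = -1487356$ ($s = -1486907 - 449 = -1487356$)
$W - s = \frac{89445482963}{5963581170} - -1487356 = \frac{89445482963}{5963581170} + 1487356 = \frac{8870057680169483}{5963581170}$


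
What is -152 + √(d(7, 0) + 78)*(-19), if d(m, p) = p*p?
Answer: -152 - 19*√78 ≈ -319.80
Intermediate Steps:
d(m, p) = p²
-152 + √(d(7, 0) + 78)*(-19) = -152 + √(0² + 78)*(-19) = -152 + √(0 + 78)*(-19) = -152 + √78*(-19) = -152 - 19*√78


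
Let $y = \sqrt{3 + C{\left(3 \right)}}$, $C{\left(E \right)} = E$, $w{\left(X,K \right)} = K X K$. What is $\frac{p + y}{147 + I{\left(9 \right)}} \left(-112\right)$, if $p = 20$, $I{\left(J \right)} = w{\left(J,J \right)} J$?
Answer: $- \frac{560}{1677} - \frac{28 \sqrt{6}}{1677} \approx -0.37483$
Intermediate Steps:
$w{\left(X,K \right)} = X K^{2}$
$I{\left(J \right)} = J^{4}$ ($I{\left(J \right)} = J J^{2} J = J^{3} J = J^{4}$)
$y = \sqrt{6}$ ($y = \sqrt{3 + 3} = \sqrt{6} \approx 2.4495$)
$\frac{p + y}{147 + I{\left(9 \right)}} \left(-112\right) = \frac{20 + \sqrt{6}}{147 + 9^{4}} \left(-112\right) = \frac{20 + \sqrt{6}}{147 + 6561} \left(-112\right) = \frac{20 + \sqrt{6}}{6708} \left(-112\right) = \left(20 + \sqrt{6}\right) \frac{1}{6708} \left(-112\right) = \left(\frac{5}{1677} + \frac{\sqrt{6}}{6708}\right) \left(-112\right) = - \frac{560}{1677} - \frac{28 \sqrt{6}}{1677}$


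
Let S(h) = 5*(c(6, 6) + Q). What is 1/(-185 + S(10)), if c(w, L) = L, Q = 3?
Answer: -1/140 ≈ -0.0071429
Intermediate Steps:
S(h) = 45 (S(h) = 5*(6 + 3) = 5*9 = 45)
1/(-185 + S(10)) = 1/(-185 + 45) = 1/(-140) = -1/140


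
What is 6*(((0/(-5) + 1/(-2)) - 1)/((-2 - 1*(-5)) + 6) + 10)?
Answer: 59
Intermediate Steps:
6*(((0/(-5) + 1/(-2)) - 1)/((-2 - 1*(-5)) + 6) + 10) = 6*(((0*(-1/5) + 1*(-1/2)) - 1)/((-2 + 5) + 6) + 10) = 6*(((0 - 1/2) - 1)/(3 + 6) + 10) = 6*((-1/2 - 1)/9 + 10) = 6*(-3/2*1/9 + 10) = 6*(-1/6 + 10) = 6*(59/6) = 59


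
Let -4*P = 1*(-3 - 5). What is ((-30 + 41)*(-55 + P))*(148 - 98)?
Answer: -29150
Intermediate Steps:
P = 2 (P = -(-3 - 5)/4 = -(-8)/4 = -¼*(-8) = 2)
((-30 + 41)*(-55 + P))*(148 - 98) = ((-30 + 41)*(-55 + 2))*(148 - 98) = (11*(-53))*50 = -583*50 = -29150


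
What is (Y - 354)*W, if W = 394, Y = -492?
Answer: -333324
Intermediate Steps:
(Y - 354)*W = (-492 - 354)*394 = -846*394 = -333324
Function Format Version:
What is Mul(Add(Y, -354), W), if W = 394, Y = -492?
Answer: -333324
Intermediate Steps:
Mul(Add(Y, -354), W) = Mul(Add(-492, -354), 394) = Mul(-846, 394) = -333324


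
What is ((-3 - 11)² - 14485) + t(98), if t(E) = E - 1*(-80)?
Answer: -14111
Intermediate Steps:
t(E) = 80 + E (t(E) = E + 80 = 80 + E)
((-3 - 11)² - 14485) + t(98) = ((-3 - 11)² - 14485) + (80 + 98) = ((-14)² - 14485) + 178 = (196 - 14485) + 178 = -14289 + 178 = -14111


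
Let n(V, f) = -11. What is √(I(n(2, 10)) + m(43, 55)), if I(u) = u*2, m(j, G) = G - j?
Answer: I*√10 ≈ 3.1623*I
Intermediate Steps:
I(u) = 2*u
√(I(n(2, 10)) + m(43, 55)) = √(2*(-11) + (55 - 1*43)) = √(-22 + (55 - 43)) = √(-22 + 12) = √(-10) = I*√10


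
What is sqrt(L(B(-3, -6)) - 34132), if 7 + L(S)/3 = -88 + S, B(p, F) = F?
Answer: I*sqrt(34435) ≈ 185.57*I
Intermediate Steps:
L(S) = -285 + 3*S (L(S) = -21 + 3*(-88 + S) = -21 + (-264 + 3*S) = -285 + 3*S)
sqrt(L(B(-3, -6)) - 34132) = sqrt((-285 + 3*(-6)) - 34132) = sqrt((-285 - 18) - 34132) = sqrt(-303 - 34132) = sqrt(-34435) = I*sqrt(34435)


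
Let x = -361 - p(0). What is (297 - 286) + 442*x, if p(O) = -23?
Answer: -149385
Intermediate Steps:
x = -338 (x = -361 - 1*(-23) = -361 + 23 = -338)
(297 - 286) + 442*x = (297 - 286) + 442*(-338) = 11 - 149396 = -149385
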